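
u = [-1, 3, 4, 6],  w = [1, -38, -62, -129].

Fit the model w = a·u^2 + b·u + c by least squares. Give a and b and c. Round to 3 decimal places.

a = -2.956, b = -3.780, c = 0.158

Sums needed: Σu^2·u^2 = 1634, Σu^2·u = 306, Σu^2 = 62, Σu·u = 62, Σu = 12, Σ1 = 4.
Moment sums: Σu^2·w = -5977, Σu·w = -1137, Σw = -228.
Solving the 3×3 system (Gaussian elimination) gives a = -4579/1549, b = -11709/3098, c = 245/1549.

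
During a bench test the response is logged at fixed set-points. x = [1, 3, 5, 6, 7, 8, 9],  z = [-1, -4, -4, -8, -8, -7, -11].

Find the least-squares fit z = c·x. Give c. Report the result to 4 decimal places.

c = -1.1019

Normal-equation sums: Σx·x = 265.
Right-hand side: Σx·z = -292.
Normal equations: [[265]]·[c]ᵀ = [-292]ᵀ.
c = (-292)/265 = -1.10189.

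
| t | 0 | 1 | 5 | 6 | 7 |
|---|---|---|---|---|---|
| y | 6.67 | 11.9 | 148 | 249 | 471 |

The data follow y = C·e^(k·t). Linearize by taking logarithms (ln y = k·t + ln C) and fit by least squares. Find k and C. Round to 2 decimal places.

k = 0.61, C = 6.61

Let Y = ln y. Fitting Y = k·t + ln C by least squares:
Σt = 19.0000, Σ(t)² = 111.0000, Σln y = 21.0437, Σt·ln y = 103.6513.
Equations: 111.0000·k + 19.0000·ln C = 103.6513;  19.0000·k + 5·ln C = 21.0437.
Δ = 111.0000·5 − (19.0000)² = 194.0000; k = (103.6513·5 − 19.0000·21.0437)/194.0000 = 0.61045, ln C = (111.0000·21.0437 − 19.0000·103.6513)/194.0000 = 1.88904, so C = exp(1.88904) = 6.61301.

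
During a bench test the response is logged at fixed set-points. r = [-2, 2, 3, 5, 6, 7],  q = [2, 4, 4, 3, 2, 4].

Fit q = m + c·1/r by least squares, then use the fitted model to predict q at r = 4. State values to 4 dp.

Sums needed: Σ1 = 6, Σ1/r = 59/70, Σ1/r·1/r = 30839/44100.
Moment sums: Σq = 19, Σ1/r·q = 403/105.
Δ = 6·(30839/44100) − (59/70)² = 10247/2940.
m = (19·(30839/44100) − (59/70)·(403/105))/(10247/2940) = 443279/153705; c = (6·(403/105) − (59/70)·19)/(10247/2940) = 20622/10247.
At r = 4: q̂ = (443279/153705)·(1) + (20622/10247)·(1/4) = 1041223/307410.

q̂ = 3.3871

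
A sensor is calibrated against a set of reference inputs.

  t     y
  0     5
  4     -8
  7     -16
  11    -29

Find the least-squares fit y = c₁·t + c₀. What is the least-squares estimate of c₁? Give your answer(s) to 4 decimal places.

c₁ = -3.0615

The normal equations are: 186·c₁ + 22·c₀ = -463;  22·c₁ + 4·c₀ = -48.
det = 186·4 − 22² = 260.
c₁ = ((-463)·4 − 22·(-48))/260 = -199/65; c₀ = (186·(-48) − 22·(-463))/260 = 629/130.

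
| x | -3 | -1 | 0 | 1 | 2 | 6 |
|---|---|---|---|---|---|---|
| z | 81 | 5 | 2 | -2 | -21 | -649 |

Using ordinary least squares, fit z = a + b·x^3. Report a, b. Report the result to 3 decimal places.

a = 1.505, b = -3.010

With design matrix M, MᵀM = [[6, 197]; [197, 47451]] and Mᵀz = [-584, -142546]ᵀ.
Δ = 6·47451 − 197² = 245897.
a = ((-584)·47451 − 197·(-142546))/245897 = 370178/245897; b = (6·(-142546) − 197·(-584))/245897 = -740228/245897.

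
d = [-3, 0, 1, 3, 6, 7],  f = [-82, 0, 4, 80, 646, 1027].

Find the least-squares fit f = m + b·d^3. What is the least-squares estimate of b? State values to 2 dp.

With design matrix A, AᵀA = [[6, 560]; [560, 165764]] and Aᵀf = [1675, 496175]ᵀ.
Determinant 6·165764 − 560² = 680984.
m = (1675·165764 − 560·496175)/680984 = -50825/170246; b = (6·496175 − 560·1675)/680984 = 1019525/340492.

b = 2.99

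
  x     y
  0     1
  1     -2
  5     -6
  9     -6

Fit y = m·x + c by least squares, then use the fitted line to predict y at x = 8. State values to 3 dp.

Compute the Gram sums: Σx·x = 107, Σx = 15, Σ1 = 4.
For Mᵀy: Σx·y = -86, Σy = -13.
Normal equations: [[107, 15]; [15, 4]]·[m, c]ᵀ = [-86, -13]ᵀ.
Eliminating c: 4·(row 1) − 15·(row 2) gives 203·m = 4·(-86) − 15·(-13) = -149, so m = -149/203.
Then c = ((-13) − 15·(-149/203))/4 = -101/203.
At x = 8: ŷ = (-149/203)·(8) + (-101/203)·(1) = -1293/203.

ŷ = -6.369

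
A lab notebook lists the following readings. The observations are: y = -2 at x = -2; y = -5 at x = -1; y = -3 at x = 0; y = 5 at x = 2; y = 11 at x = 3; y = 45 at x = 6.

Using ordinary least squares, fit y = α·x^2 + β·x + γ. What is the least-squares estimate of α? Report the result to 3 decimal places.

α = 1.052

The normal system MᵀM·[α, β, γ]ᵀ = Mᵀy is [[1410, 242, 54]; [242, 54, 8]; [54, 8, 6]]·[α, β, γ]ᵀ = [1726, 322, 51]ᵀ.
Row-reducing yields α = 3517/3342, β = 9653/5570, γ = -27421/8355.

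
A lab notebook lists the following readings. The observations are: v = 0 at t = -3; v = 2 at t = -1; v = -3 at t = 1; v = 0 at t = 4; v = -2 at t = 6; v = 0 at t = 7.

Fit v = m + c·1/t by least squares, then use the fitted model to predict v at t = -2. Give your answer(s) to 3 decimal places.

With design matrix M, MᵀM = [[6, 19/84]; [19/84, 15677/7056]] and Mᵀv = [-3, -16/3]ᵀ.
Eliminating c: (15677/7056)·(row 1) − (19/84)·(row 2) gives (93701/7056)·m = (15677/7056)·(-3) − (19/84)·(-16/3) = -38519/7056, so m = -38519/93701.
Then c = ((-16/3) − (19/84)·(-38519/93701))/(15677/7056) = -221004/93701.
At t = -2: v̂ = (-38519/93701)·(1) + (-221004/93701)·(-1/2) = 71983/93701.

v̂ = 0.768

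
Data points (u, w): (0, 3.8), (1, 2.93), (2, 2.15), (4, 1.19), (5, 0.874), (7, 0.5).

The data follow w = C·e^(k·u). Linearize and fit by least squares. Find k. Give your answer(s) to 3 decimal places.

Let Y = ln w. Fitting Y = k·u + ln C by least squares:
Σu = 19.0000, Σ(u)² = 95.0000, Σln w = 2.5216, Σu·ln w = -2.2237.
Normal system: [[95.0000, 19.0000]; [19.0000, 6]]·[k, ln C]ᵀ = [-2.2237, 2.5216]ᵀ.
Δ = 95.0000·6 − (19.0000)² = 209.0000; k = (-2.2237·6 − 19.0000·2.5216)/209.0000 = -0.29307, ln C = (95.0000·2.5216 − 19.0000·-2.2237)/209.0000 = 1.34833.

k = -0.293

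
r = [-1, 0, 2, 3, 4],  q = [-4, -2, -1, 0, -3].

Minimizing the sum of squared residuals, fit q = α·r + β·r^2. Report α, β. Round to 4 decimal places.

Entries of MᵀM: Σr·r = 30, Σr·r^2 = 98, Σr^2·r^2 = 354.
Moment sums: Σr·q = -10, Σr^2·q = -56.
Eliminating β: 354·(row 1) − 98·(row 2) gives 1016·α = 354·(-10) − 98·(-56) = 1948, so α = 487/254.
Then β = ((-56) − 98·(487/254))/354 = -175/254.

α = 1.9173, β = -0.6890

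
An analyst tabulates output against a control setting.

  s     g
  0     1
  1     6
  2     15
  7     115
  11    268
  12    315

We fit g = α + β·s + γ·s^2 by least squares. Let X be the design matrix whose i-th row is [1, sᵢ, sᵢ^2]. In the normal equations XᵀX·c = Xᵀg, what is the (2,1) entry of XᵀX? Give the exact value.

33

Row 2 ↔ basis s, column 1 ↔ basis 1, so (XᵀX)_{2,1} = Σᵢ s = (0)·(1) + (1)·(1) + (2)·(1) + (7)·(1) + (11)·(1) + (12)·(1) = 33.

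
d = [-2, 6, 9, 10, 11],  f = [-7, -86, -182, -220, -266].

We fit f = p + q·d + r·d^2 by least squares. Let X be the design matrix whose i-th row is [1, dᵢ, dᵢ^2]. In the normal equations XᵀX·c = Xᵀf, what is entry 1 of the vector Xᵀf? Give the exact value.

Entry 1 ↔ basis 1, so (Xᵀf)_{1} = Σᵢ fᵢ = (1)·(-7) + (1)·(-86) + (1)·(-182) + (1)·(-220) + (1)·(-266) = -761.

-761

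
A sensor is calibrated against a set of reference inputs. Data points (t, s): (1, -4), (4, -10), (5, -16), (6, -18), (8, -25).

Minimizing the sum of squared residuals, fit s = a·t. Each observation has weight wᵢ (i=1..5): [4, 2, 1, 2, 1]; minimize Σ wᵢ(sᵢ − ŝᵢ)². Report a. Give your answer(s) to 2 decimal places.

AᵀWA·[a]ᵀ = AᵀWs reads: 197·a = -592.
Hence a = -592 / 197 ≈ -3.00508.

a = -3.01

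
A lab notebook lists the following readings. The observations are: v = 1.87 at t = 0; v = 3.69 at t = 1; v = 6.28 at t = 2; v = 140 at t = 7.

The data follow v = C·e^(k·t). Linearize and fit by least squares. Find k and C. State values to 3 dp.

k = 0.614, C = 1.903

Linearized form: ln v = k·t + ln C. From the 4 transformed points,
Sums: Σt = 10.0000, Σ(t)² = 54.0000, Σln v = 8.7106, Σt·ln v = 39.5719.
Normal system: [[54.0000, 10.0000]; [10.0000, 4]]·[k, ln C]ᵀ = [39.5719, 8.7106]ᵀ.
Δ = 54.0000·4 − (10.0000)² = 116.0000; k = (39.5719·4 − 10.0000·8.7106)/116.0000 = 0.61364, ln C = (54.0000·8.7106 − 10.0000·39.5719)/116.0000 = 0.64356, so C = exp(0.64356) = 1.90324.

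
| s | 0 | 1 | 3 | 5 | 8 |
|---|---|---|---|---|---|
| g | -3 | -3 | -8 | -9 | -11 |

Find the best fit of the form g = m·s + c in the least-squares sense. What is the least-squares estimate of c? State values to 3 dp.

Normal-equation sums: Σs·s = 99, Σs = 17, Σ1 = 5.
And Σs·g = -160, Σg = -34.
So AᵀA·[m, c]ᵀ = Aᵀg: [[99, 17]; [17, 5]]·[m, c]ᵀ = [-160, -34]ᵀ.
det = 99·5 − 17² = 206.
m = ((-160)·5 − 17·(-34))/206 = -111/103; c = (99·(-34) − 17·(-160))/206 = -323/103.

c = -3.136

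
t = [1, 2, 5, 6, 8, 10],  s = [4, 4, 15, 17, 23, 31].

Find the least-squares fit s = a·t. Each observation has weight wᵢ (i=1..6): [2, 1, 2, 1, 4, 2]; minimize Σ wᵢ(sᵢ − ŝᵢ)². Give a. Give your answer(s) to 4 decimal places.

Normal-equation sums: Σwᵢ·t·t = 548.
For XᵀWs: Σwᵢ·t·s = 1624.
So XᵀWX·[a]ᵀ = XᵀWs: [[548]]·[a]ᵀ = [1624]ᵀ.
a = 1624/548 = 2.9635.

a = 2.9635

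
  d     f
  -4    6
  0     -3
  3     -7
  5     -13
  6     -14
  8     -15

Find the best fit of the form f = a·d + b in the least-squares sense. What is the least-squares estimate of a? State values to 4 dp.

Entries of AᵀA: Σd·d = 150, Σd = 18, Σ1 = 6.
For Aᵀf: Σd·f = -314, Σf = -46.
Normal equations: [[150, 18]; [18, 6]]·[a, b]ᵀ = [-314, -46]ᵀ.
Eliminating b: 6·(row 1) − 18·(row 2) gives 576·a = 6·(-314) − 18·(-46) = -1056, so a = -11/6.
Then b = ((-46) − 18·(-11/6))/6 = -13/6.

a = -1.8333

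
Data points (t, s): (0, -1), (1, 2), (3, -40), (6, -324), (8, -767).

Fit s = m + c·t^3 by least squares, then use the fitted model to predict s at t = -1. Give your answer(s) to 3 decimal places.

With design matrix M, MᵀM = [[5, 756]; [756, 309530]] and Mᵀs = [-1130, -463766]ᵀ.
Δ = 5·309530 − 756² = 976114.
m = ((-1130)·309530 − 756·(-463766))/976114 = 419098/488057; c = (5·(-463766) − 756·(-1130))/976114 = -732275/488057.
At t = -1: ŝ = (419098/488057)·(1) + (-732275/488057)·(-1) = 1151373/488057.

ŝ = 2.359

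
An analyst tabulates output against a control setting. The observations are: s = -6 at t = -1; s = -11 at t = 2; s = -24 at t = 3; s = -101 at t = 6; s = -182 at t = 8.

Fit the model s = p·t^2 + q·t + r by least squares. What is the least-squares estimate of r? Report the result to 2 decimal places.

r = -1.60

The normal equations are: 5490·p + 762·q + 114·r = -15550;  762·p + 114·q + 18·r = -2150;  114·p + 18·q + 5·r = -324.
Solving the 3×3 system (Gaussian elimination) gives p = -2905/969, q = 1388/969, r = -518/323.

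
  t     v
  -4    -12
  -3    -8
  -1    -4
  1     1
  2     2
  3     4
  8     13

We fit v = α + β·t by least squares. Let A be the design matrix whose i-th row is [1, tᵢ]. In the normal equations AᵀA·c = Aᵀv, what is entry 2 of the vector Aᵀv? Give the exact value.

Entry 2 ↔ basis t, so (Aᵀv)_{2} = Σᵢ (t)·vᵢ = (-4)·(-12) + (-3)·(-8) + (-1)·(-4) + (1)·(1) + (2)·(2) + (3)·(4) + (8)·(13) = 197.

197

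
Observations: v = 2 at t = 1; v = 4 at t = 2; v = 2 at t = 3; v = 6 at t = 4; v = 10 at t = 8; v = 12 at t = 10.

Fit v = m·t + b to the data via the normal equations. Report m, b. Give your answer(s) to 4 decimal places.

m = 1.1368, b = 0.6947

Entries of MᵀM: Σt·t = 194, Σt = 28, Σ1 = 6.
For Mᵀv: Σt·v = 240, Σv = 36.
Normal equations: [[194, 28]; [28, 6]]·[m, b]ᵀ = [240, 36]ᵀ.
Δ = 194·6 − 28² = 380.
m = (240·6 − 28·36)/380 = 108/95; b = (194·36 − 28·240)/380 = 66/95.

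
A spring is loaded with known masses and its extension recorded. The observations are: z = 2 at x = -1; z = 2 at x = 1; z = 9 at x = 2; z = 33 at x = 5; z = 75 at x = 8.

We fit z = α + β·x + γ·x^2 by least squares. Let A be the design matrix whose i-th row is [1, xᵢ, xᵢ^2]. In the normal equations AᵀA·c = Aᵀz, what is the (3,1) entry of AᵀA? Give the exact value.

95

Row 3 ↔ basis x^2, column 1 ↔ basis 1, so (AᵀA)_{3,1} = Σᵢ x^2 = (1)·(1) + (1)·(1) + (4)·(1) + (25)·(1) + (64)·(1) = 95.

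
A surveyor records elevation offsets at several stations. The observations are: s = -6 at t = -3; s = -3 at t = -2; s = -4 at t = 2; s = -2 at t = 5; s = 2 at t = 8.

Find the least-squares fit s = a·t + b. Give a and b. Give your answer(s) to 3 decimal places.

Entries of AᵀA: Σt·t = 106, Σt = 10, Σ1 = 5.
For Aᵀs: Σt·s = 22, Σs = -13.
So AᵀA·[a, b]ᵀ = Aᵀs: [[106, 10]; [10, 5]]·[a, b]ᵀ = [22, -13]ᵀ.
Eliminating b: 5·(row 1) − 10·(row 2) gives 430·a = 5·22 − 10·(-13) = 240, so a = 24/43.
Then b = ((-13) − 10·(24/43))/5 = -799/215.

a = 0.558, b = -3.716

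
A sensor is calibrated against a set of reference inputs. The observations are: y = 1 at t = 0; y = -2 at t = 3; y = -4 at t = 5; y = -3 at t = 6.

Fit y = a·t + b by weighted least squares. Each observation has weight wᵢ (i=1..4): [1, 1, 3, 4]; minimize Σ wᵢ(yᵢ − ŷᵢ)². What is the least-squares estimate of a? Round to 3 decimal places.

a = -0.667

With design matrix M, MᵀWM = [[228, 42]; [42, 9]] and MᵀWy = [-138, -25]ᵀ.
Δ = 228·9 − 42² = 288.
a = ((-138)·9 − 42·(-25))/288 = -2/3; b = (228·(-25) − 42·(-138))/288 = 1/3.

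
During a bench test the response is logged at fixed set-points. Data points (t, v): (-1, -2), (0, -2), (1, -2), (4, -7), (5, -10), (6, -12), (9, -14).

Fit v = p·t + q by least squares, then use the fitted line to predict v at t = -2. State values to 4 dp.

Compute the Gram sums: Σt·t = 160, Σt = 24, Σ1 = 7.
Right-hand side: Σt·v = -276, Σv = -49.
Eliminating q: 7·(row 1) − 24·(row 2) gives 544·p = 7·(-276) − 24·(-49) = -756, so p = -189/136.
Then q = ((-49) − 24·(-189/136))/7 = -38/17.
At t = -2: v̂ = (-189/136)·(-2) + (-38/17)·(1) = 37/68.

v̂ = 0.5441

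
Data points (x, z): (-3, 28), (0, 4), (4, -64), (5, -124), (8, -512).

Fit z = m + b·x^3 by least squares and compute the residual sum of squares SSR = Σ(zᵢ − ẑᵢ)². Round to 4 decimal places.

Compute the Gram sums: Σ1 = 5, Σx^3 = 674, Σx^3·x^3 = 282594.
For Aᵀz: Σz = -668, Σx^3·z = -282496.
AᵀA·[m, b]ᵀ = Aᵀz becomes [[5, 674]; [674, 282594]]·[m, b]ᵀ = [-668, -282496]ᵀ.
Determinant 5·282594 − 674² = 958694.
m = ((-668)·282594 − 674·(-282496))/958694 = 814756/479347; b = (5·(-282496) − 674·(-668))/958694 = -481124/479347.
Residuals: -383388/479347, 1102632/479347, -701028/479347, -113284/479347, 95068/479347; SSR = 3913856/479347.

SSR = 8.1650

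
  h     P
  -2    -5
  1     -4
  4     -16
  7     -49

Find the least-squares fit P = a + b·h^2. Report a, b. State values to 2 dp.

Forming AᵀA = [[4, 70]; [70, 2674]] and AᵀP = [-74, -2681]ᵀ gives AᵀA·[a, b]ᵀ = AᵀP.
det = 4·2674 − 70² = 5796.
a = ((-74)·2674 − 70·(-2681))/5796 = -81/46; b = (4·(-2681) − 70·(-74))/5796 = -22/23.

a = -1.76, b = -0.96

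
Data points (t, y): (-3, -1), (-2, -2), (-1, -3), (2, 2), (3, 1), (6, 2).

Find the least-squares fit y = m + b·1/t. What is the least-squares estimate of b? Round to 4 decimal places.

b = 3.5864

The normal system AᵀA·[m, b]ᵀ = Aᵀy is [[6, -5/6]; [-5/6, 7/4]]·[m, b]ᵀ = [-1, 6]ᵀ.
Eliminating b: (7/4)·(row 1) − (-5/6)·(row 2) gives (353/36)·m = (7/4)·(-1) − (-5/6)·6 = 13/4, so m = 117/353.
Then b = (6 − (-5/6)·(117/353))/(7/4) = 1266/353.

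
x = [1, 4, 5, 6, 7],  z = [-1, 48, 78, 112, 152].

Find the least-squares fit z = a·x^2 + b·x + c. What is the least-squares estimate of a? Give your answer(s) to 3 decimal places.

Compute the Gram sums: Σx^2·x^2 = 4579, Σx^2·x = 749, Σx^2 = 127, Σx·x = 127, Σx = 23, Σ1 = 5.
Right-hand side: Σx^2·z = 14197, Σx·z = 2317, Σz = 389.
So AᵀA·[a, b, c]ᵀ = Aᵀz: [[4579, 749, 127]; [749, 127, 23]; [127, 23, 5]]·[a, b, c]ᵀ = [14197, 2317, 389]ᵀ.
Row-reducing yields a = 5699/1911, b = 3257/1911, c = -3687/637.

a = 2.982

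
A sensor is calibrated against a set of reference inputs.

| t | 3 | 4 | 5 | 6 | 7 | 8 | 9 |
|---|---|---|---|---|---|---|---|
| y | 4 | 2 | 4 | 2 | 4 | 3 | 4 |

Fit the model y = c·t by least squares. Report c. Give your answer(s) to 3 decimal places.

c = 0.500

Entries of MᵀM: Σt·t = 280.
For Mᵀy: Σt·y = 140.
Hence c = 140 / 280 ≈ 0.5.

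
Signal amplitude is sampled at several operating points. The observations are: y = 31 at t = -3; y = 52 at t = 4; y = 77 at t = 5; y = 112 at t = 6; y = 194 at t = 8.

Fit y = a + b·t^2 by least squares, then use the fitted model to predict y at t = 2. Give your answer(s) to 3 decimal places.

Normal-equation sums: Σ1 = 5, Σt^2 = 150, Σt^2·t^2 = 6354.
Right-hand side: Σy = 466, Σt^2·y = 19484.
Normal equations: [[5, 150]; [150, 6354]]·[a, b]ᵀ = [466, 19484]ᵀ.
Eliminating b: 6354·(row 1) − 150·(row 2) gives 9270·a = 6354·466 − 150·19484 = 38364, so a = 6394/1545.
Then b = (19484 − 150·(6394/1545))/6354 = 2752/927.
At t = 2: ŷ = (6394/1545)·(1) + (2752/927)·(4) = 74222/4635.

ŷ = 16.013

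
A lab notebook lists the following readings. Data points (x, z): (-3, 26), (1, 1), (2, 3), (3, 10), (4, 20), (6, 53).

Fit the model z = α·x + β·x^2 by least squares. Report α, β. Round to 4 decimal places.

α = -2.6632, β = 1.9264

AᵀA·[α, β]ᵀ = Aᵀz reads: 75·α + 289·β = 357;  289·α + 1731·β = 2565.
(Σx·x = 75, Σx·x^2 = 289, Σx^2·x^2 = 1731, Σx·z = 357, Σx^2·z = 2565.)
Eliminating β: 1731·(row 1) − 289·(row 2) gives 46304·α = 1731·357 − 289·2565 = -123318, so α = -61659/23152.
Then β = (2565 − 289·(-61659/23152))/1731 = 44601/23152.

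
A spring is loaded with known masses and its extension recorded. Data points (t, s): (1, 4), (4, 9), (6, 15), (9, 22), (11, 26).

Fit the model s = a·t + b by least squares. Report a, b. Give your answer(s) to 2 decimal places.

Setting ∂/∂a … = 0 gives: 255·a + 31·b = 614;  31·a + 5·b = 76.
Eliminating b: 5·(row 1) − 31·(row 2) gives 314·a = 5·614 − 31·76 = 714, so a = 357/157.
Then b = (76 − 31·(357/157))/5 = 173/157.

a = 2.27, b = 1.10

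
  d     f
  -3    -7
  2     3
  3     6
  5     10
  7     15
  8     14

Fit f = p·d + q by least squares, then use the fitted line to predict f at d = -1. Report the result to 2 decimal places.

f̂ = -2.68

Forming AᵀA = [[160, 22]; [22, 6]] and Aᵀf = [312, 41]ᵀ gives AᵀA·[p, q]ᵀ = Aᵀf.
Determinant 160·6 − 22² = 476.
p = (312·6 − 22·41)/476 = 485/238; q = (160·41 − 22·312)/476 = -76/119.
At d = -1: f̂ = (485/238)·(-1) + (-76/119)·(1) = -91/34.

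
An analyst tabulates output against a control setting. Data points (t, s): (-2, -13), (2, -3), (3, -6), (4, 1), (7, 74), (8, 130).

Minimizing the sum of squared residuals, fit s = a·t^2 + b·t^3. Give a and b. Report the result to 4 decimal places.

XᵀX·[a, b]ᵀ = Xᵀs reads: 6866·a + 50842·b = 11844;  50842·a + 384746·b = 91924.
Determinant 6866·384746 − 50842² = 56757072.
a = (11844·384746 − 50842·91924)/56757072 = -7291774/3547317; b = (6866·91924 − 50842·11844)/56757072 = 1811096/3547317.

a = -2.0556, b = 0.5106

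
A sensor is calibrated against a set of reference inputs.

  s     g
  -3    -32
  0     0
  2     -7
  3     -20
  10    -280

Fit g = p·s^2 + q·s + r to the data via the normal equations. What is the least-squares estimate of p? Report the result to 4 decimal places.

With design matrix X, XᵀX = [[10178, 1008, 122]; [1008, 122, 12]; [122, 12, 5]] and Xᵀg = [-28496, -2778, -339]ᵀ.
Row-reducing yields p = -599969/199551, q = 132689/66517, r = 154325/199551.

p = -3.0066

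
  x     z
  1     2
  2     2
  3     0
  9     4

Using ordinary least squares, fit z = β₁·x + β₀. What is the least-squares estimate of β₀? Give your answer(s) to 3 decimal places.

The normal system AᵀA·[β₁, β₀]ᵀ = Aᵀz is [[95, 15]; [15, 4]]·[β₁, β₀]ᵀ = [42, 8]ᵀ.
det = 95·4 − 15² = 155.
β₁ = (42·4 − 15·8)/155 = 48/155; β₀ = (95·8 − 15·42)/155 = 26/31.

β₀ = 0.839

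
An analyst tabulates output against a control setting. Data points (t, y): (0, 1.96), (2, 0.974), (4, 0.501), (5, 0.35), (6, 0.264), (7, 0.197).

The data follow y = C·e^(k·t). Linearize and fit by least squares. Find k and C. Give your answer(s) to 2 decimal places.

With ln yᵢ as the transformed response and tᵢ as the regressor:
Σt = 24.0000, Σ(t)² = 130.0000, Σln y = -4.0507, Σt·ln y = -27.4291.
Equations: 130.0000·k + 24.0000·ln C = -27.4291;  24.0000·k + 6·ln C = -4.0507.
Slope k = (n·Σt·ln y − Σt·Σln y)/(n·Σ(t)² − (Σt)²) = (6·-27.4291 − 24.0000·-4.0507)/204.0000 = -0.33018; ln C = (Σln y − k·Σt)/n = 0.64561, so C = exp(0.64561) = 1.90714.

k = -0.33, C = 1.91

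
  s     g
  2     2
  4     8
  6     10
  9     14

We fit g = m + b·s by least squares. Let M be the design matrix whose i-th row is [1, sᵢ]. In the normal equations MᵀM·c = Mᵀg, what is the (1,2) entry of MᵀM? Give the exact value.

21

Row 1 ↔ basis 1, column 2 ↔ basis s, so (MᵀM)_{1,2} = Σᵢ s = (1)·(2) + (1)·(4) + (1)·(6) + (1)·(9) = 21.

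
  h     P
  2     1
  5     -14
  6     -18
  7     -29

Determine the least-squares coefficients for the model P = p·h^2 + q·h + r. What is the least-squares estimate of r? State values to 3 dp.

r = 3.555

Entries of AᵀA: Σh^2·h^2 = 4338, Σh^2·h = 692, Σh^2 = 114, Σh·h = 114, Σh = 20, Σ1 = 4.
Right-hand side: Σh^2·P = -2415, Σh·P = -379, ΣP = -60.
So AᵀA·[p, q, r]ᵀ = AᵀP: [[4338, 692, 114]; [692, 114, 20]; [114, 20, 4]]·[p, q, r]ᵀ = [-2415, -379, -60]ᵀ.
Solving the 3×3 system (Gaussian elimination) gives p = -116/181, q = -21/362, r = 1287/362.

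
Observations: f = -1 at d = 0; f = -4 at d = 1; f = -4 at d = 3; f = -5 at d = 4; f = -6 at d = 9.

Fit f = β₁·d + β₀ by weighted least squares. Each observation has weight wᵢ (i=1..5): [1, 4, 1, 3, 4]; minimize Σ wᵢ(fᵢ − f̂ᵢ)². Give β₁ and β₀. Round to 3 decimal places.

From the data, Σwᵢ·d·d = 385, Σwᵢ·d = 55, Σwᵢ·1 = 13.
Moment sums: Σwᵢ·d·f = -304, Σwᵢ·f = -60.
det = 385·13 − 55² = 1980.
β₁ = ((-304)·13 − 55·(-60))/1980 = -163/495; β₀ = (385·(-60) − 55·(-304))/1980 = -29/9.

β₁ = -0.329, β₀ = -3.222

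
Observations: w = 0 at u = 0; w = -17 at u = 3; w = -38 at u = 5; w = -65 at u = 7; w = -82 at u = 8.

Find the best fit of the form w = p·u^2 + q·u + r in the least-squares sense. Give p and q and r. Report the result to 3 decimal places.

Entries of MᵀM: Σu^2·u^2 = 7203, Σu^2·u = 1007, Σu^2 = 147, Σu·u = 147, Σu = 23, Σ1 = 5.
Right-hand side: Σu^2·w = -9536, Σu·w = -1352, Σw = -202.
So MᵀM·[p, q, r]ᵀ = Mᵀw: [[7203, 1007, 147]; [1007, 147, 23]; [147, 23, 5]]·[p, q, r]ᵀ = [-9536, -1352, -202]ᵀ.
Inverting the 3×3 Gram matrix, [p, q, r]ᵀ = [-2607/2899, -8818/2899, 89/2899]ᵀ.

p = -0.899, q = -3.042, r = 0.031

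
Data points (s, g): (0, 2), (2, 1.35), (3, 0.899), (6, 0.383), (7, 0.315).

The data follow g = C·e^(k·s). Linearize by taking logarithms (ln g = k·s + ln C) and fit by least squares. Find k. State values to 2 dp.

k = -0.28

Taking logs, ln g = k·s + ln C, so regress ln g on s.
Σs = 18.0000, Σ(s)² = 98.0000, Σln g = -1.2281, Σs·ln g = -13.5638.
Equations: 98.0000·k + 18.0000·ln C = -13.5638;  18.0000·k + 5·ln C = -1.2281.
Δ = 98.0000·5 − (18.0000)² = 166.0000; k = (-13.5638·5 − 18.0000·-1.2281)/166.0000 = -0.27538, ln C = (98.0000·-1.2281 − 18.0000·-13.5638)/166.0000 = 0.74574.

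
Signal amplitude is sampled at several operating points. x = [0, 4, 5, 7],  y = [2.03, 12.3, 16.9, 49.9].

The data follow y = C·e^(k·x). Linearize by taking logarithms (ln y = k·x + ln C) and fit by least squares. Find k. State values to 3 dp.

Let Y = ln y. Fitting Y = k·x + ln C by least squares:
Σx = 16.0000, Σ(x)² = 90.0000, Σln y = 9.9550, Σx·ln y = 51.5451.
Equations: 90.0000·k + 16.0000·ln C = 51.5451;  16.0000·k + 4·ln C = 9.9550.
Solving (det = 104.0000): k = 0.45097, ln C = 0.68486.

k = 0.451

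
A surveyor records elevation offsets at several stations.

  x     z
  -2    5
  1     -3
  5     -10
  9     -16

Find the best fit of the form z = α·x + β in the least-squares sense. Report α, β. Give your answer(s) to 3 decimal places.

Entries of MᵀM: Σx·x = 111, Σx = 13, Σ1 = 4.
Right-hand side: Σx·z = -207, Σz = -24.
MᵀM·[α, β]ᵀ = Mᵀz becomes [[111, 13]; [13, 4]]·[α, β]ᵀ = [-207, -24]ᵀ.
Eliminating β: 4·(row 1) − 13·(row 2) gives 275·α = 4·(-207) − 13·(-24) = -516, so α = -516/275.
Then β = ((-24) − 13·(-516/275))/4 = 27/275.

α = -1.876, β = 0.098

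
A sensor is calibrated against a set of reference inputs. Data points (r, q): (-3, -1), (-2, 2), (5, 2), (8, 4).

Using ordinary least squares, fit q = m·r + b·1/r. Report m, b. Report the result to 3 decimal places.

m = 0.609, b = -5.289

MᵀM·[m, b]ᵀ = Mᵀq reads: 102·m + 4·b = 41;  4·m + (6001/14400)·b = 7/30.
Δ = 102·(6001/14400) − 4² = 63617/2400.
m = (41·(6001/14400) − 4·(7/30))/(63617/2400) = 232601/381702; b = (102·(7/30) − 4·41)/(63617/2400) = -336480/63617.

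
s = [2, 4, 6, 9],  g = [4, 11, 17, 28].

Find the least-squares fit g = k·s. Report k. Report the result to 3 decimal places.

k = 2.964

AᵀA·[k]ᵀ = Aᵀg reads: 137·k = 406.
(Σs·s = 137, Σs·g = 406.)
Hence k = 406 / 137 ≈ 2.9635.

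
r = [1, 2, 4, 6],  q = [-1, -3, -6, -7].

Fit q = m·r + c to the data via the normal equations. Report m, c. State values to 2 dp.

The normal system MᵀM·[m, c]ᵀ = Mᵀq is [[57, 13]; [13, 4]]·[m, c]ᵀ = [-73, -17]ᵀ.
Eliminating c: 4·(row 1) − 13·(row 2) gives 59·m = 4·(-73) − 13·(-17) = -71, so m = -71/59.
Then c = ((-17) − 13·(-71/59))/4 = -20/59.

m = -1.20, c = -0.34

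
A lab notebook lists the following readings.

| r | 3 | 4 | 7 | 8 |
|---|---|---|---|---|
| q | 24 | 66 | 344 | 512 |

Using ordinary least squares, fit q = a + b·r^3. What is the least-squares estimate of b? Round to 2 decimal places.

Sums needed: Σ1 = 4, Σr^3 = 946, Σr^3·r^3 = 384618.
For Mᵀq: Σq = 946, Σr^3·q = 385008.
So MᵀM·[a, b]ᵀ = Mᵀq: [[4, 946]; [946, 384618]]·[a, b]ᵀ = [946, 385008]ᵀ.
Eliminating b: 384618·(row 1) − 946·(row 2) gives 643556·a = 384618·946 − 946·385008 = -368940, so a = -92235/160889.
Then b = (385008 − 946·(-92235/160889))/384618 = 161279/160889.

b = 1.00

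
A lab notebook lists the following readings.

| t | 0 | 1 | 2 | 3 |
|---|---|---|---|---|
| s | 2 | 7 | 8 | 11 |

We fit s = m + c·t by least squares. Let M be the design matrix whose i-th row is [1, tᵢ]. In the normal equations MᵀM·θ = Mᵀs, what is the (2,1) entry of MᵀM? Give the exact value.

Row 2 ↔ basis t, column 1 ↔ basis 1, so (MᵀM)_{2,1} = Σᵢ t = (0)·(1) + (1)·(1) + (2)·(1) + (3)·(1) = 6.

6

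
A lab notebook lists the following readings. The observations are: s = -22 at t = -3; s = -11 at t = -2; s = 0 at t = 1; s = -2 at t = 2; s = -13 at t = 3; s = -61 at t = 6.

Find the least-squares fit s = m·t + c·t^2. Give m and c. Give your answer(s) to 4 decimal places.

m = 1.6557, c = -1.9600

The normal equations are: 63·m + 217·c = -321;  217·m + 1491·c = -2563.
(Σt·t = 63, Σt·t^2 = 217, Σt^2·t^2 = 1491, Σt·s = -321, Σt^2·s = -2563.)
Eliminating c: 1491·(row 1) − 217·(row 2) gives 46844·m = 1491·(-321) − 217·(-2563) = 77560, so m = 2770/1673.
Then c = ((-2563) − 217·(2770/1673))/1491 = -3279/1673.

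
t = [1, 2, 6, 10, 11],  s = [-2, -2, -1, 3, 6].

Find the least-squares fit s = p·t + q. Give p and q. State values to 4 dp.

Normal-equation sums: Σt·t = 262, Σt = 30, Σ1 = 5.
And Σt·s = 84, Σs = 4.
Δ = 262·5 − 30² = 410.
p = (84·5 − 30·4)/410 = 30/41; q = (262·4 − 30·84)/410 = -736/205.

p = 0.7317, q = -3.5902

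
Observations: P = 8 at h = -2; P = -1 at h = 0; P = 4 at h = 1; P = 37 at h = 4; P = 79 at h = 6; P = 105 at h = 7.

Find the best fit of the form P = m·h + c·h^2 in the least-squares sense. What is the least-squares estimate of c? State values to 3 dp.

Entries of XᵀX: Σh·h = 106, Σh·h^2 = 616, Σh^2·h^2 = 3970.
Moment sums: Σh·P = 1345, Σh^2·P = 8617.
Normal equations: [[106, 616]; [616, 3970]]·[m, c]ᵀ = [1345, 8617]ᵀ.
Eliminating c: 3970·(row 1) − 616·(row 2) gives 41364·m = 3970·1345 − 616·8617 = 31578, so m = 5263/6894.
Then c = (8617 − 616·(5263/6894))/3970 = 14147/6894.

c = 2.052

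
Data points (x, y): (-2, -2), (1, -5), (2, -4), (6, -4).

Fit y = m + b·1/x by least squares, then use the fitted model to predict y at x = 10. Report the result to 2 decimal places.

Forming MᵀM = [[4, 7/6]; [7/6, 55/36]] and Mᵀy = [-15, -20/3]ᵀ gives MᵀM·[m, b]ᵀ = Mᵀy.
Determinant 4·(55/36) − (7/6)² = 19/4.
m = ((-15)·(55/36) − (7/6)·(-20/3))/(19/4) = -545/171; b = (4·(-20/3) − (7/6)·(-15))/(19/4) = -110/57.
At x = 10: ŷ = (-545/171)·(1) + (-110/57)·(1/10) = -578/171.

ŷ = -3.38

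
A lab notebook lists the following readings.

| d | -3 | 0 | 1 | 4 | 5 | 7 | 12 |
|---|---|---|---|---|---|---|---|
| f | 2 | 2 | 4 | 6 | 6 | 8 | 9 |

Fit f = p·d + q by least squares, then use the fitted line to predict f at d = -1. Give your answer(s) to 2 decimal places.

f̂ = 2.77

Compute the Gram sums: Σd·d = 244, Σd = 26, Σ1 = 7.
For Xᵀf: Σd·f = 216, Σf = 37.
Δ = 244·7 − 26² = 1032.
p = (216·7 − 26·37)/1032 = 275/516; q = (244·37 − 26·216)/1032 = 853/258.
At d = -1: f̂ = (275/516)·(-1) + (853/258)·(1) = 477/172.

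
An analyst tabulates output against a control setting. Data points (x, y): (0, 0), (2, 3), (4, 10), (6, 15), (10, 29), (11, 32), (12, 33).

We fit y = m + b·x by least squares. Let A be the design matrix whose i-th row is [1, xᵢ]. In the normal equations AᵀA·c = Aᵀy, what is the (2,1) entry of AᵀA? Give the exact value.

Row 2 ↔ basis x, column 1 ↔ basis 1, so (AᵀA)_{2,1} = Σᵢ x = (0)·(1) + (2)·(1) + (4)·(1) + (6)·(1) + (10)·(1) + (11)·(1) + (12)·(1) = 45.

45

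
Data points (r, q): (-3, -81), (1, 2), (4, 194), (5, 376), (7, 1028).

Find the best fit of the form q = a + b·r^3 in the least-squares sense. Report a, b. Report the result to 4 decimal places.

Entries of XᵀX: Σ1 = 5, Σr^3 = 506, Σr^3·r^3 = 138100.
And Σq = 1519, Σr^3·q = 414209.
Determinant 5·138100 − 506² = 434464.
a = (1519·138100 − 506·414209)/434464 = 92073/217232; b = (5·414209 − 506·1519)/434464 = 1302431/434464.

a = 0.4238, b = 2.9978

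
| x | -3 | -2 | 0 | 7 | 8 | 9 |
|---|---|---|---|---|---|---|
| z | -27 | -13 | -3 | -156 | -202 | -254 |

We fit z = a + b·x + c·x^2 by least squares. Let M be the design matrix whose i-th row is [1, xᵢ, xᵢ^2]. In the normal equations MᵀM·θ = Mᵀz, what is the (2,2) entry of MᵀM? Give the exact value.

Row 2 ↔ basis x, column 2 ↔ basis x, so (MᵀM)_{2,2} = Σᵢ (x)·(x) = (-3)·(-3) + (-2)·(-2) + (0)·(0) + (7)·(7) + (8)·(8) + (9)·(9) = 207.

207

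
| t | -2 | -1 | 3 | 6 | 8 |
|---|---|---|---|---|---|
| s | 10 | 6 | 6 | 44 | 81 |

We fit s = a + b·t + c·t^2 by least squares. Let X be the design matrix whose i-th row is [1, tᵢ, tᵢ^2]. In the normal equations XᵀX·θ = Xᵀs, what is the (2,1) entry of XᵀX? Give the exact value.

14

Row 2 ↔ basis t, column 1 ↔ basis 1, so (XᵀX)_{2,1} = Σᵢ t = (-2)·(1) + (-1)·(1) + (3)·(1) + (6)·(1) + (8)·(1) = 14.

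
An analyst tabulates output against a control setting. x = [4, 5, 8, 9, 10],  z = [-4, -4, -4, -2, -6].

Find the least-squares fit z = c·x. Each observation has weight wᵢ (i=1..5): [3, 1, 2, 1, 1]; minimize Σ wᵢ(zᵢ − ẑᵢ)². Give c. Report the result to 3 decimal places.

Forming MᵀWM = [[382]] and MᵀWz = [-210]ᵀ gives MᵀWM·[c]ᵀ = MᵀWz.
c = (-210)/382 = -0.549738.

c = -0.550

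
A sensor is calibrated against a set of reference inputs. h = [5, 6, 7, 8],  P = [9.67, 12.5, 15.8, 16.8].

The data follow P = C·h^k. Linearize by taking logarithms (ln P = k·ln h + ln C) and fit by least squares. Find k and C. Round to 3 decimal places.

k = 1.222, C = 1.384

Let Y = ln P. Fitting Y = k·ln h + ln C by least squares:
Σln h = 7.4265, Σ(ln h)² = 13.9113, Σln P = 10.3761, Σln h·ln P = 19.4150.
Equations: 13.9113·k + 7.4265·ln C = 19.4150;  7.4265·k + 4·ln C = 10.3761.
Solving (det = 0.4917): k = 1.22220, ln C = 0.32485, so C = exp(0.32485) = 1.38382.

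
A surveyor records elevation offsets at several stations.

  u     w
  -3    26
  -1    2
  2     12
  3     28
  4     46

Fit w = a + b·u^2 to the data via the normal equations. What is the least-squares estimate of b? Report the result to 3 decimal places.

b = 2.927

Compute the Gram sums: Σ1 = 5, Σu^2 = 39, Σu^2·u^2 = 435.
Moment sums: Σw = 114, Σu^2·w = 1272.
Normal equations: [[5, 39]; [39, 435]]·[a, b]ᵀ = [114, 1272]ᵀ.
det = 5·435 − 39² = 654.
a = (114·435 − 39·1272)/654 = -3/109; b = (5·1272 − 39·114)/654 = 319/109.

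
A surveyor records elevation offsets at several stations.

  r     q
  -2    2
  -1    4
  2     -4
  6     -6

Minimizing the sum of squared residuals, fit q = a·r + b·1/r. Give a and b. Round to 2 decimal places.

a = -0.90, b = -2.88

The normal equations are: 45·a + 4·b = -52;  4·a + (55/36)·b = -8.
(Σr·r = 45, Σr·1/r = 4, Σ1/r·1/r = 55/36, Σr·q = -52, Σ1/r·q = -8.)
Determinant 45·(55/36) − 4² = 211/4.
a = ((-52)·(55/36) − 4·(-8))/(211/4) = -1708/1899; b = (45·(-8) − 4·(-52))/(211/4) = -608/211.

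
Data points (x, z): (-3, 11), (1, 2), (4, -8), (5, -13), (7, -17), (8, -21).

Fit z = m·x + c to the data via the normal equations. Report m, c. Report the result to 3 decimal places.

m = -2.956, c = 3.172

Forming AᵀA = [[164, 22]; [22, 6]] and Aᵀz = [-415, -46]ᵀ gives AᵀA·[m, c]ᵀ = Aᵀz.
Determinant 164·6 − 22² = 500.
m = ((-415)·6 − 22·(-46))/500 = -739/250; c = (164·(-46) − 22·(-415))/500 = 793/250.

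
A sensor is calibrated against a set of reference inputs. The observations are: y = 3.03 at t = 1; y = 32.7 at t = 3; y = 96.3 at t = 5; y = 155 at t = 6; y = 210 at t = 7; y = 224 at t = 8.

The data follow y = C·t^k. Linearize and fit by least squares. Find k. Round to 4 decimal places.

k = 2.1311

Taking logs, ln y = k·ln t + ln C, so regress ln y on ln t.
Σln t = 8.5252, Σ(ln t)² = 15.1183, Σln y = 24.9656, Σln t·ln y = 41.8771.
Normal system: [[15.1183, 8.5252]; [8.5252, 6]]·[k, ln C]ᵀ = [41.8771, 24.9656]ᵀ.
Δ = 15.1183·6 − (8.5252)² = 18.0313; k = (41.8771·6 − 8.5252·24.9656)/18.0313 = 2.13113, ln C = (15.1183·24.9656 − 8.5252·41.8771)/18.0313 = 1.13289.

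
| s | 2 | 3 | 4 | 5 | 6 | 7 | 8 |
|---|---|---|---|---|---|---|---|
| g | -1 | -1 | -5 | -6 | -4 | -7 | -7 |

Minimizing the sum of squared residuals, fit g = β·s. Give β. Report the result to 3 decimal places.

β = -0.906

With design matrix M, MᵀM = [[203]] and Mᵀg = [-184]ᵀ.
β = (-184)/203 = -0.906404.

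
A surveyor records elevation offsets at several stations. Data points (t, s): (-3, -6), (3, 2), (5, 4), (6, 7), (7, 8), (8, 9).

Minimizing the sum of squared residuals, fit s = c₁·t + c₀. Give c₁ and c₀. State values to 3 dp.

From the data, Σt·t = 192, Σt = 26, Σ1 = 6.
Moment sums: Σt·s = 214, Σs = 24.
Normal equations: [[192, 26]; [26, 6]]·[c₁, c₀]ᵀ = [214, 24]ᵀ.
Determinant 192·6 − 26² = 476.
c₁ = (214·6 − 26·24)/476 = 165/119; c₀ = (192·24 − 26·214)/476 = -239/119.

c₁ = 1.387, c₀ = -2.008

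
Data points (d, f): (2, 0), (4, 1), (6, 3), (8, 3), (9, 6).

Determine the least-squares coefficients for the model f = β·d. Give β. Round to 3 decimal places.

The normal equations are: 201·β = 100.
(Σd·d = 201, Σd·f = 100.)
β = 100/201 = 0.497512.

β = 0.498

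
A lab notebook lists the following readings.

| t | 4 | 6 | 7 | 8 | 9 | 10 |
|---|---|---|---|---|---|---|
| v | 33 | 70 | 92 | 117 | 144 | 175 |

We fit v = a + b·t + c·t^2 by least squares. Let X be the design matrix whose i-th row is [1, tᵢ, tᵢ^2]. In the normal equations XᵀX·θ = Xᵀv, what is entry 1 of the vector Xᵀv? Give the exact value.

Entry 1 ↔ basis 1, so (Xᵀv)_{1} = Σᵢ vᵢ = (1)·(33) + (1)·(70) + (1)·(92) + (1)·(117) + (1)·(144) + (1)·(175) = 631.

631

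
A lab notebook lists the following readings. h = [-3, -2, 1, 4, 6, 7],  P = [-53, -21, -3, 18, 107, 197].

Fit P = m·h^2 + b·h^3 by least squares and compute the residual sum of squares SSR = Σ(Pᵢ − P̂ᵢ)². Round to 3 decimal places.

SSR = 7.934

From the data, Σh^2·h^2 = 4051, Σh^2·h^3 = 25333, Σh^3·h^3 = 169195.
For MᵀP: Σh^2·P = 13229, Σh^3·P = 93431.
MᵀM·[m, b]ᵀ = MᵀP becomes [[4051, 25333]; [25333, 169195]]·[m, b]ᵀ = [13229, 93431]ᵀ.
Determinant 4051·169195 − 25333² = 43648056.
m = (13229·169195 − 25333·93431)/43648056 = -3572413/1212446; b = (4051·93431 − 25333·13229)/43648056 = 1204409/1212446.
Residuals: 205561/606223, -768221/606223, -634667/606223, 950230/606223, -906877/606223, 393906/606223; SSR = 4809692/606223.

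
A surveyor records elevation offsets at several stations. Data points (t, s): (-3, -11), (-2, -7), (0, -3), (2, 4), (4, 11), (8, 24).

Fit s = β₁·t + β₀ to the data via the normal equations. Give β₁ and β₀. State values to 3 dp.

β₁ = 3.162, β₀ = -1.743

From the data, Σt·t = 97, Σt = 9, Σ1 = 6.
For Aᵀs: Σt·s = 291, Σs = 18.
Eliminating β₀: 6·(row 1) − 9·(row 2) gives 501·β₁ = 6·291 − 9·18 = 1584, so β₁ = 528/167.
Then β₀ = (18 − 9·(528/167))/6 = -291/167.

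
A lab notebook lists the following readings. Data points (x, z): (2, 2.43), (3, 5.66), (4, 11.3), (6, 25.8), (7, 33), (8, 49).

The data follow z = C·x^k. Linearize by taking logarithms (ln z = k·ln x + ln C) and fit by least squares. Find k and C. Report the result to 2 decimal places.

Linearized form: ln z = k·ln x + ln C. From the 6 transformed points,
Σln x = 8.9952, Σ(ln x)² = 14.9303, Σln z = 15.6848, Σln x·ln z = 26.6019.
Equations: 14.9303·k + 8.9952·ln C = 26.6019;  8.9952·k + 6·ln C = 15.6848.
Solving (det = 8.6686): k = 2.13689, ln C = -0.58947, so C = exp(-0.58947) = 0.55462.

k = 2.14, C = 0.55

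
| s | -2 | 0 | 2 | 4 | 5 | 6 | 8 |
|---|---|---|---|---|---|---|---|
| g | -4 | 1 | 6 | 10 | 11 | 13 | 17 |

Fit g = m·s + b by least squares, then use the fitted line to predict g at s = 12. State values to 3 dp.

ĝ = 25.702

The normal equations are: 149·m + 23·b = 329;  23·m + 7·b = 54.
(Σs·s = 149, Σs = 23, Σ1 = 7, Σs·g = 329, Σg = 54.)
Eliminating b: 7·(row 1) − 23·(row 2) gives 514·m = 7·329 − 23·54 = 1061, so m = 1061/514.
Then b = (54 − 23·(1061/514))/7 = 479/514.
At s = 12: ĝ = (1061/514)·(12) + (479/514)·(1) = 13211/514.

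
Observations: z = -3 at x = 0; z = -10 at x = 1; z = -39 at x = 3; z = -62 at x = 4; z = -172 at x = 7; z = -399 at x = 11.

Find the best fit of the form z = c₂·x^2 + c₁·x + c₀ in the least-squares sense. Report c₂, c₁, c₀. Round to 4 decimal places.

c₂ = -3.0056, c₁ = -2.9345, c₀ = -3.2679

With design matrix A, AᵀA = [[17380, 1766, 196]; [1766, 196, 26]; [196, 26, 6]] and Aᵀz = [-58060, -5968, -685]ᵀ.
Row-reducing yields c₂ = -2687/894, c₁ = -163964/55875, c₀ = -121729/37250.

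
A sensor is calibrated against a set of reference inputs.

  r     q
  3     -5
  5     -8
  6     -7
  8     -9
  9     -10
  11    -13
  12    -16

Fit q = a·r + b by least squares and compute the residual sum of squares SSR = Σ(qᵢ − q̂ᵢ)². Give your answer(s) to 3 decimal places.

SSR = 7.432

Normal-equation sums: Σr·r = 480, Σr = 54, Σ1 = 7.
Moment sums: Σr·q = -594, Σq = -68.
So AᵀA·[a, b]ᵀ = Aᵀq: [[480, 54]; [54, 7]]·[a, b]ᵀ = [-594, -68]ᵀ.
det = 480·7 − 54² = 444.
a = ((-594)·7 − 54·(-68))/444 = -81/74; b = (480·(-68) − 54·(-594))/444 = -47/37.
Residuals: -33/74, -93/74, 31/37, 38/37, 83/74, 23/74, -59/37; SSR = 275/37.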